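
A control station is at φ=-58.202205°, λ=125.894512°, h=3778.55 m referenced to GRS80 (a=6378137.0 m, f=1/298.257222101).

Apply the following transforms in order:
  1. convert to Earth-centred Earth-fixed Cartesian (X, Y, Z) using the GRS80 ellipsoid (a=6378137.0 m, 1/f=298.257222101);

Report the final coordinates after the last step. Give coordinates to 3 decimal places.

X=-1976361.025 m, Y=2730786.315 m, Z=-5400850.000 m

start: φ=-58.202205°, λ=125.894512°, h=3778.550 m
→ ECEF (a=6378137.000, f=1/298.257222101): X=-1976361.0253, Y=2730786.3153, Z=-5400849.9998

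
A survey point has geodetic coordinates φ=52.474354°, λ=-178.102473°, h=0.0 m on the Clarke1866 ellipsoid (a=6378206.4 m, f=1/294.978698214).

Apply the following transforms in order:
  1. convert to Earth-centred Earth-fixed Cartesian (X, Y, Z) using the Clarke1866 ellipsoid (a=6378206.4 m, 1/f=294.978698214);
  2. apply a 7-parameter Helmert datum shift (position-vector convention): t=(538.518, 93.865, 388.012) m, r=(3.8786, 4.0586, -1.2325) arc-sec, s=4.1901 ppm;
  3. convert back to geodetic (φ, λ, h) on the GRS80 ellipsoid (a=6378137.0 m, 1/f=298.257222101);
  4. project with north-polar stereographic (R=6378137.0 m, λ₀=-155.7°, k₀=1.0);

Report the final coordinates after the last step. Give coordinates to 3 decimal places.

E=-1651251.023 m, N=-4005740.610 m

start: φ=52.474354°, λ=-178.102473°, h=0.000 m
→ ECEF (a=6378206.400, f=1/294.978698214): X=-3891232.1951, Y=-128917.3288, Z=5034923.1705
→ Helmert 7p (PV): X=-3890611.6812, Y=-128895.4295, Z=5035406.4219
→ geod (Bowring, a=6378137.000): φ=52.47935707°, λ=-178.10249273°, h=-74.9728 m
→ stereo (R=6378137.0, λ₀=-155.7°): E=-1651251.0229, N=-4005740.6102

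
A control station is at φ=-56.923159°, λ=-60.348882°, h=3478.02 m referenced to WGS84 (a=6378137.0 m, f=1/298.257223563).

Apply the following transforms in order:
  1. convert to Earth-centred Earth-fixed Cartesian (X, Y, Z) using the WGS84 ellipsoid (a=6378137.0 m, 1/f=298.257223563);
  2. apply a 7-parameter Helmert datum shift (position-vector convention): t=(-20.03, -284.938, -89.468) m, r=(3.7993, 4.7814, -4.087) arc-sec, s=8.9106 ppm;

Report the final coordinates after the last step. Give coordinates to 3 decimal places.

X=1726900.611 m, Y=-3034168.509 m, Z=-5324382.038 m

start: φ=-56.923159°, λ=-60.348882°, h=3478.020 m
→ ECEF (a=6378137.000, f=1/298.257223563): X=1727088.7872, Y=-3033920.3843, Z=-5324149.2092
→ Helmert 7p (PV): X=1726900.6114, Y=-3034168.5086, Z=-5324382.0382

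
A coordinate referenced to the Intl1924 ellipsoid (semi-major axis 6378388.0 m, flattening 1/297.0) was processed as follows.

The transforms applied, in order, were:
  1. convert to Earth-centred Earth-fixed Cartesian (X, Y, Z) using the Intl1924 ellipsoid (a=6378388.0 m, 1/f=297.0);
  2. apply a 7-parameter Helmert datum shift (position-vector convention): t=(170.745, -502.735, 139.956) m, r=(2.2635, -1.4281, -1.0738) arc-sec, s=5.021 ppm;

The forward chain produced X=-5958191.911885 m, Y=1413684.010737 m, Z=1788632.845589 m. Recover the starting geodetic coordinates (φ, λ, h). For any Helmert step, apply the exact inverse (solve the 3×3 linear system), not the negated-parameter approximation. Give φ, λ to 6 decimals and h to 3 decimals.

φ=16.385032°, λ=166.648289°, h=2987.040 m

start: X=-5958191.9119, Y=1413684.0107, Z=1788632.8456 m
→ Helmert⁻¹: X=-5958327.7192, Y=1414168.2532, Z=1788509.6441
→ geod (Bowring, a=6378388.000): φ=16.38503200°, λ=166.64828900°, h=2987.0400 m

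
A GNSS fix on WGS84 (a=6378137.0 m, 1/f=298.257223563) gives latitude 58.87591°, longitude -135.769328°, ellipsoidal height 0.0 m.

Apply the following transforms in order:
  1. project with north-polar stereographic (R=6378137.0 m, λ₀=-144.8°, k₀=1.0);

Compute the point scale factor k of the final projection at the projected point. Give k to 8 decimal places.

start: φ=58.875910°, λ=-135.769328°, h=0.000 m
→ into stereo (λ₀=-144.8°): φ=58.87591000°, λ−λ₀=9.03067200°
scale k = 1.07755728

1.07755728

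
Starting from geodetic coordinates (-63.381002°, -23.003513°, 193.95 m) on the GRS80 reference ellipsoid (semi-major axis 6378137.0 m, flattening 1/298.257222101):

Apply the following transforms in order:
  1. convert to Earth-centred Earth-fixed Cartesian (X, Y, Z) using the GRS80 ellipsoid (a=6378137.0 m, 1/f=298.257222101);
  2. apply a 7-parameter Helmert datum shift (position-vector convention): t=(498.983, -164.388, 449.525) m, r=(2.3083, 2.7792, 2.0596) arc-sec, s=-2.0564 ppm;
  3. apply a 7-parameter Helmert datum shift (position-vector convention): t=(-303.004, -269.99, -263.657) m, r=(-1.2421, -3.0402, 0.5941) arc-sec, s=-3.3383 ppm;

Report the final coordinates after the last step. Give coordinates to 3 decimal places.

X=2637862.074 m, Y=-1120175.618 m, Z=-5679091.690 m

start: φ=-63.381002°, λ=-23.003513°, h=193.950 m
→ ECEF (a=6378137.000, f=1/298.257222101): X=2637658.7387, Y=-1119810.5764, Z=-5679305.7509
→ Helmert 7p (PV): X=2638086.9567, Y=-1119882.7673, Z=-5678892.6183
→ Helmert 7p (PV): X=2637862.0742, Y=-1120175.6179, Z=-5679091.6903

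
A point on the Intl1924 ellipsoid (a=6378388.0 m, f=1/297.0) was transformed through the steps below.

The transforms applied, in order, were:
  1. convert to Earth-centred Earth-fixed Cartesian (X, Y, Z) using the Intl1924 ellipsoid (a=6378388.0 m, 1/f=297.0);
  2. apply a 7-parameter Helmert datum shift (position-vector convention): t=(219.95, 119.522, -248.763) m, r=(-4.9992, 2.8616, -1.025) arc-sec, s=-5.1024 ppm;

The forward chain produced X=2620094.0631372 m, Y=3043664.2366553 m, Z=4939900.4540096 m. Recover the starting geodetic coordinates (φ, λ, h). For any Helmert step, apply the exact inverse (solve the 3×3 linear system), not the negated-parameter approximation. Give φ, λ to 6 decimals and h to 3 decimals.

start: X=2620094.0631, Y=3043664.2367, Z=4939900.4540 m
→ Helmert⁻¹: X=2619803.8182, Y=3043453.5261, Z=4940284.5330
→ geod (Bowring, a=6378388.000): φ=51.08302000°, λ=49.27814100°, h=1075.2550 m

φ=51.083020°, λ=49.278141°, h=1075.255 m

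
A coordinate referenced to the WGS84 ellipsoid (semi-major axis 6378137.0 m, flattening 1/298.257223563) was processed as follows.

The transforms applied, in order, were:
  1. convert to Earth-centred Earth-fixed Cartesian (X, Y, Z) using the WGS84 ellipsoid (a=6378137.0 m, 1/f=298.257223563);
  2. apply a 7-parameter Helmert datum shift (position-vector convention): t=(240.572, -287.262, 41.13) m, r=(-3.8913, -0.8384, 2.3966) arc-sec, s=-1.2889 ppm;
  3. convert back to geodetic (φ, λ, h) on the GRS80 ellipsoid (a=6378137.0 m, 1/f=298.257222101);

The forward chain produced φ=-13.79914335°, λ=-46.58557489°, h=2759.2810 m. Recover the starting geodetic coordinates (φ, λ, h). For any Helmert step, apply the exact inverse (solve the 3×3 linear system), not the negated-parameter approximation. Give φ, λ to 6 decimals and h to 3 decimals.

φ=-13.801261°, λ=-46.585891°, h=2414.266 m

start: φ=-13.799143°, λ=-46.585575°, h=2759.281 m
→ ECEF (a=6378137.000, f=1/298.257222101): X=4259639.9861, Y=-4502171.9245, Z=-1512068.2380
→ Helmert⁻¹: X=4259346.4495, Y=-4501911.4257, Z=-1512213.5608
→ geod (Bowring, a=6378137.000): φ=-13.80126100°, λ=-46.58589100°, h=2414.2660 m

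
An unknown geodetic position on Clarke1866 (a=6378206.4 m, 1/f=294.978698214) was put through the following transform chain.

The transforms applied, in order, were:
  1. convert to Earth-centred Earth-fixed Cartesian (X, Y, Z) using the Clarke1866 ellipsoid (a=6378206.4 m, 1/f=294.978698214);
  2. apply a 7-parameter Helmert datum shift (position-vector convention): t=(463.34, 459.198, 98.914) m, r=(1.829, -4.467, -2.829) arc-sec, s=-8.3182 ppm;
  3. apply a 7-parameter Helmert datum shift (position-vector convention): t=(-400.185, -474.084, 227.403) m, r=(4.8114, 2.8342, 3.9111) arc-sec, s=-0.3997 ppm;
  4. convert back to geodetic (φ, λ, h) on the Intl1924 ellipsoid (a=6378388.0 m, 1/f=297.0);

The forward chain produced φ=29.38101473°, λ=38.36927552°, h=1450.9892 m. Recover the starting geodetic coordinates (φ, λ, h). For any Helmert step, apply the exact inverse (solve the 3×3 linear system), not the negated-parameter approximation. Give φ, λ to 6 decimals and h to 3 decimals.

φ=29.378249°, λ=38.370150°, h=1527.670 m

start: φ=29.381015°, λ=38.369276°, h=1450.989 m
→ ECEF (a=6378388.000, f=1/297.0): X=4362122.0669, Y=3453568.3480, Z=3111525.4478
→ Helmert⁻¹: X=4362546.7386, Y=3454033.6666, Z=3111278.6624
→ Helmert⁻¹: X=4362139.6904, Y=3453690.6115, Z=3111080.5341
→ geod (Bowring, a=6378206.400): φ=29.37824900°, λ=38.37015000°, h=1527.6700 m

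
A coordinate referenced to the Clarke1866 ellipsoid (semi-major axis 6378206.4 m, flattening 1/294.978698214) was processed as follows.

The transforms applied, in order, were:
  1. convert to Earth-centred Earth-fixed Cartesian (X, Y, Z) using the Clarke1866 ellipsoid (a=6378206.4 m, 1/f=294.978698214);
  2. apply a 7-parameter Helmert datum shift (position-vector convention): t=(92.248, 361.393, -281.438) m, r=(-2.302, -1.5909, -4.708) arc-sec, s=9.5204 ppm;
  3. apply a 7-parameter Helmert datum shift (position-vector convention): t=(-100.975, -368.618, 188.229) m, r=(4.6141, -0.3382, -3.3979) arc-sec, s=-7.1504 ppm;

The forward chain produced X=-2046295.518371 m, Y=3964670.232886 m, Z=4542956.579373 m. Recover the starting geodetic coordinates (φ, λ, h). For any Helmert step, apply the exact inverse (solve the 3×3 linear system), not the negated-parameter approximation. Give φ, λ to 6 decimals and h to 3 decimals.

φ=45.712371°, λ=117.301058°, h=328.615 m

start: X=-2046295.5184, Y=3964670.2329, Z=4542956.5794 m
→ Helmert⁻¹: X=-2046267.0458, Y=3965135.1131, Z=4542715.4891
→ Helmert⁻¹: X=-2046395.2650, Y=3964638.5633, Z=4543013.7070
→ geod (Bowring, a=6378206.400): φ=45.71237100°, λ=117.30105800°, h=328.6150 m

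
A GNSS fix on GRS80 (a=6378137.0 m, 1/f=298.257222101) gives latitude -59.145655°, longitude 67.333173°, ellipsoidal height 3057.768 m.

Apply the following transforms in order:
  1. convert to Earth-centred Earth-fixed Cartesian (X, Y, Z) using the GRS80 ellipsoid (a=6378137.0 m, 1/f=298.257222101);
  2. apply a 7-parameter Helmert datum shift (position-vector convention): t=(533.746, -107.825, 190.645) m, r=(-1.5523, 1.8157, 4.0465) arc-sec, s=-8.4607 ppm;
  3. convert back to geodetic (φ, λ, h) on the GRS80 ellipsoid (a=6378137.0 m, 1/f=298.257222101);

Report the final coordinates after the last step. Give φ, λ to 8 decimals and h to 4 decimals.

φ=-59.14455129°, λ=67.32546741°, h=2894.9217 m

start: φ=-59.145655°, λ=67.333173°, h=3057.768 m
→ ECEF (a=6378137.000, f=1/298.257222101): X=1264305.5167, Y=3027341.7495, Z=-5454900.2505
→ Helmert 7p (PV): X=1264721.1582, Y=3027192.0620, Z=-5454697.3654
→ geod (Bowring, a=6378137.000): φ=-59.14455129°, λ=67.32546741°, h=2894.9217 m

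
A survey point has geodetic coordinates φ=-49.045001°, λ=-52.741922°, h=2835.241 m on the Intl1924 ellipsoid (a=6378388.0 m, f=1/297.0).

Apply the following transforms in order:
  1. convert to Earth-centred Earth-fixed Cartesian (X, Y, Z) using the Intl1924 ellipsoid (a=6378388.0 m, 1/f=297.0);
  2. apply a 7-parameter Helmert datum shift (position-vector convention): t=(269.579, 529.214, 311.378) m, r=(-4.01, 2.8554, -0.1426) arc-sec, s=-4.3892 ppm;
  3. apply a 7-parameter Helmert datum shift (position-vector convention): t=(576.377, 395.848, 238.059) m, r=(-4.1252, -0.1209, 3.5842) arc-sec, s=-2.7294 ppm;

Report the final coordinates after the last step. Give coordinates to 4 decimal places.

start: φ=-49.045001°, λ=-52.741922°, h=2835.241 m
→ ECEF (a=6378388.000, f=1/297.0): X=2537084.1642, Y=-3335458.9275, Z=-4796072.7410
→ Helmert 7p (PV): X=2537273.9080, Y=-3335010.0677, Z=-4795710.5892
→ Helmert 7p (PV): X=2537904.1220, Y=-3334656.9395, Z=-4795391.2551

X=2537904.1220 m, Y=-3334656.9395 m, Z=-4795391.2551 m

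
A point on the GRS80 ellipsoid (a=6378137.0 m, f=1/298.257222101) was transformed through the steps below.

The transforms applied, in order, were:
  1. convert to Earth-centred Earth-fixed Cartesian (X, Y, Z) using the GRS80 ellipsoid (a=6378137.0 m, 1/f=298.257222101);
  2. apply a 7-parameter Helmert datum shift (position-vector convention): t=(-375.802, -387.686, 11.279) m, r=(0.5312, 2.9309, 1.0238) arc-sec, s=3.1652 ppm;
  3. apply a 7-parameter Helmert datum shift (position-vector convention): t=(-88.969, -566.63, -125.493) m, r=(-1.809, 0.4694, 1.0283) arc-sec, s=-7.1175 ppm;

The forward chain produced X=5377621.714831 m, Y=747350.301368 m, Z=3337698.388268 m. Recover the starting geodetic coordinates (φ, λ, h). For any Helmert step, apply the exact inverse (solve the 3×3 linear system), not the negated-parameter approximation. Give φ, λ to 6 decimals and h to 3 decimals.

φ=31.752365°, λ=7.920547°, h=1530.656 m

start: X=5377621.7148, Y=747350.3014, Z=3337698.3883 m
→ Helmert⁻¹: X=5377745.0923, Y=747866.1708, Z=3337866.4356
→ Helmert⁻¹: X=5378060.1555, Y=748233.3906, Z=3337919.0837
→ geod (Bowring, a=6378137.000): φ=31.75236500°, λ=7.92054700°, h=1530.6560 m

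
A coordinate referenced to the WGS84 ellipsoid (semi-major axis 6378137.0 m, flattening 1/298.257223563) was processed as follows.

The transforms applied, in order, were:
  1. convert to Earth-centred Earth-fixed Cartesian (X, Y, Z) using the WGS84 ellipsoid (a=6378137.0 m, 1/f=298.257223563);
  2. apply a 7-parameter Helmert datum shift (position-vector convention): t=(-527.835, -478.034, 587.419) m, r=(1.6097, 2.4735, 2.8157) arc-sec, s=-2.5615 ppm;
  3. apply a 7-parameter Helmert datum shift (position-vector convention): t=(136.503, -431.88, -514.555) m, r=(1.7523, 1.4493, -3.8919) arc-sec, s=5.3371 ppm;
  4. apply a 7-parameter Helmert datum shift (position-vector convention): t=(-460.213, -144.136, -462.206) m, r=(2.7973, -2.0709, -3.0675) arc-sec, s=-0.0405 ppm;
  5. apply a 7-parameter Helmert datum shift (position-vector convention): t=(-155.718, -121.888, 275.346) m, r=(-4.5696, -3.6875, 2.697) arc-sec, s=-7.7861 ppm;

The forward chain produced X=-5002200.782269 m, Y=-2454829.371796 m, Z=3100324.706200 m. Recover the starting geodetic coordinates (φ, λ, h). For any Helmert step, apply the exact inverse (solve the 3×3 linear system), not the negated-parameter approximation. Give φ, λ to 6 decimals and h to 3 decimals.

start: X=-5002200.7823, Y=-2454829.3718, Z=3100324.7062 m
→ Helmert⁻¹: X=-5002060.6854, Y=-2454729.8724, Z=3100108.5398
→ Helmert⁻¹: X=-5001533.0402, Y=-2454618.1668, Z=3100654.3756
→ Helmert⁻¹: X=-5001618.3310, Y=-2454241.2161, Z=3101138.0858
→ Helmert⁻¹: X=-5001173.9822, Y=-2453677.0003, Z=3100517.7841
→ geod (Bowring, a=6378137.000): φ=29.26319600°, λ=-153.86649800°, h=2321.2150 m

φ=29.263196°, λ=-153.866498°, h=2321.215 m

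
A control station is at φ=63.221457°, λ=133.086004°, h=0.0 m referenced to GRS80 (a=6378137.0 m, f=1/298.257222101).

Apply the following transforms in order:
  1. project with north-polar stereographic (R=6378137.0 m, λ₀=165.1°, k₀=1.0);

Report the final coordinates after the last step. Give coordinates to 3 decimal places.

E=-1609701.848 m, N=-2574661.740 m

start: φ=63.221457°, λ=133.086004°, h=0.000 m
→ stereo (R=6378137.0, λ₀=165.1°): E=-1609701.8477, N=-2574661.7399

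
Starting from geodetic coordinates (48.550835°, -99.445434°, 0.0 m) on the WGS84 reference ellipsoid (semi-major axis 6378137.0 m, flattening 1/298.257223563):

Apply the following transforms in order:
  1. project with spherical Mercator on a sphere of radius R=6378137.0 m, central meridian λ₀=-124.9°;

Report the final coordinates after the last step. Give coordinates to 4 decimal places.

start: φ=48.550835°, λ=-99.445434°, h=0.000 m
→ merc (R=6378137.0, λ₀=-124.9°): E=2833589.3255, N=6198988.3234

E=2833589.3255 m, N=6198988.3234 m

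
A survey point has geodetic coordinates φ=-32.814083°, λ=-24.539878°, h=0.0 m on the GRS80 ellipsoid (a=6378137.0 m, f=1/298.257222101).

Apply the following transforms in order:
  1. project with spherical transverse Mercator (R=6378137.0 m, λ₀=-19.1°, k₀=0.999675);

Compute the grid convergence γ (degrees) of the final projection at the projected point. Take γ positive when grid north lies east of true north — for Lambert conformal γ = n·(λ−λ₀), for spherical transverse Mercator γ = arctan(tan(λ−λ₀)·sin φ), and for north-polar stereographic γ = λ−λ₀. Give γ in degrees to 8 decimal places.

2.95421964

start: φ=-32.814083°, λ=-24.539878°, h=0.000 m
→ into tm (λ₀=-19.1°): φ=-32.81408300°, λ−λ₀=-5.43987800°
convergence γ = 2.95421964°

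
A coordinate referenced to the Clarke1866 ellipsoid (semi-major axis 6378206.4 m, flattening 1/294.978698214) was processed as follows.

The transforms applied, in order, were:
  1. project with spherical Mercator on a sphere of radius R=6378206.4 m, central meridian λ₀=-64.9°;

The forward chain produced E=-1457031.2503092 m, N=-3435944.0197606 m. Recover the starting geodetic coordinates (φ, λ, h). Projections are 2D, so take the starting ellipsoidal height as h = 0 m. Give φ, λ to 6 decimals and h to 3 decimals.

start: E=-1457031.2503, N=-3435944.0198 m
→ merc⁻¹: φ=-29.47237000°, λ=-77.98859200°

φ=-29.472370°, λ=-77.988592°, h=0.000 m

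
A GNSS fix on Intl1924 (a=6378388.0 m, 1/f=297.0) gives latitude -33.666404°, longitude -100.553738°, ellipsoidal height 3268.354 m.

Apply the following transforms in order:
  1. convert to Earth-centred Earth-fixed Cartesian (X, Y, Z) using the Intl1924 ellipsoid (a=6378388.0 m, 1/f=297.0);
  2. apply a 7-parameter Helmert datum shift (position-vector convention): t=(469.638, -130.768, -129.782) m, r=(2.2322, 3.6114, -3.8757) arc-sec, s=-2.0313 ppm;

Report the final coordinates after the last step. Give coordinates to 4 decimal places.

X=-973503.0884 m, Y=-5226934.9829 m, Z=-3517737.7570 m

start: φ=-33.666404°, λ=-100.553738°, h=3268.354 m
→ ECEF (a=6378388.000, f=1/297.0): X=-973814.9046, Y=-5226871.1973, Z=-3517575.6052
→ Helmert 7p (PV): X=-973503.0884, Y=-5226934.9829, Z=-3517737.7570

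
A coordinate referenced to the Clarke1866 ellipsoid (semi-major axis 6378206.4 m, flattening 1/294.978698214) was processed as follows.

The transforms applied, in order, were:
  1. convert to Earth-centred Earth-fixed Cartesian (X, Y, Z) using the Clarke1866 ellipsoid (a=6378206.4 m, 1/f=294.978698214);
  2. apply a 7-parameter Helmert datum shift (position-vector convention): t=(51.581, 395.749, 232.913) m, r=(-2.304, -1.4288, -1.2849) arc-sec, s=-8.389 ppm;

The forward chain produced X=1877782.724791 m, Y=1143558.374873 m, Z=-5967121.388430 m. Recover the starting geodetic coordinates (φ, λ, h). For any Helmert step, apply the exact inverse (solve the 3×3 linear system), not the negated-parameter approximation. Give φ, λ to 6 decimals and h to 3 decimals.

start: X=1877782.7248, Y=1143558.3749, Z=-5967121.3884 m
→ Helmert⁻¹: X=1877698.4382, Y=1143250.5694, Z=-5967404.5986
→ geod (Bowring, a=6378206.400): φ=-69.90239000°, λ=31.33545400°, h=300.7420 m

φ=-69.902390°, λ=31.335454°, h=300.742 m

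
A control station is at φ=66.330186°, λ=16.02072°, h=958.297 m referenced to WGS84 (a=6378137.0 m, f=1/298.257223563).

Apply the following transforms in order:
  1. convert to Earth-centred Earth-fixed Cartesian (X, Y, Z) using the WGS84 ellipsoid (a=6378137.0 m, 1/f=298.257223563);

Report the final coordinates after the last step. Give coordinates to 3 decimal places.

X=2468461.227 m, Y=708786.041 m, Z=5819703.867 m

start: φ=66.330186°, λ=16.020720°, h=958.297 m
→ ECEF (a=6378137.000, f=1/298.257223563): X=2468461.2273, Y=708786.0406, Z=5819703.8670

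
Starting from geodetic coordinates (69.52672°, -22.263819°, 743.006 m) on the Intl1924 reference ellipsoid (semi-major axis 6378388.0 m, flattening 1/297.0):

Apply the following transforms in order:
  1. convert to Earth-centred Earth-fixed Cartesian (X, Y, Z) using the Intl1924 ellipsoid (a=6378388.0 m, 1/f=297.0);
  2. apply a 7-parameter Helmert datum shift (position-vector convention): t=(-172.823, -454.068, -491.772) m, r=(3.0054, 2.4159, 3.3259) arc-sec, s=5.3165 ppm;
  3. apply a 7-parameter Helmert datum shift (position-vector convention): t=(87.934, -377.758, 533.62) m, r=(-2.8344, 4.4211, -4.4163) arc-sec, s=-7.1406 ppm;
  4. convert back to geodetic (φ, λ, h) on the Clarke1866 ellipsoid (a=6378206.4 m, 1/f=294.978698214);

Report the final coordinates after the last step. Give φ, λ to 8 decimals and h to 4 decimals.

start: φ=69.526720°, λ=-22.263819°, h=743.006 m
→ ECEF (a=6378388.000, f=1/297.0): X=2071009.7964, Y=-847855.6381, Z=5953612.2275
→ Helmert 7p (PV): X=2070931.3879, Y=-848367.5678, Z=5953115.4969
→ Helmert 7p (PV): X=2071113.9688, Y=-848701.8035, Z=5953573.8777
→ geod (Bowring, a=6378206.400): φ=69.52396056°, λ=-22.28285432°, h=1163.1459 m

φ=69.52396056°, λ=-22.28285432°, h=1163.1459 m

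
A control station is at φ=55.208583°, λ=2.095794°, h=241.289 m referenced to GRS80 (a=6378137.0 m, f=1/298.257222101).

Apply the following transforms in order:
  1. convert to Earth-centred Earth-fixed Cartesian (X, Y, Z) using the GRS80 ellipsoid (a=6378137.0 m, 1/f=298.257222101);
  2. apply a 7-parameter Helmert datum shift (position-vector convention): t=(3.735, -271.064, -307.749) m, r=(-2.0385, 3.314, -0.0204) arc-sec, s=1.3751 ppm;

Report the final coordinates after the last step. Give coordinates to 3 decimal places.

X=3645338.340 m, Y=133177.441 m, Z=5214505.349 m

start: φ=55.208583°, λ=2.095794°, h=241.289 m
→ ECEF (a=6378137.000, f=1/298.257222101): X=3645245.7933, Y=133397.1440, Z=5214865.8122
→ Helmert 7p (PV): X=3645338.3400, Y=133177.4412, Z=5214505.3486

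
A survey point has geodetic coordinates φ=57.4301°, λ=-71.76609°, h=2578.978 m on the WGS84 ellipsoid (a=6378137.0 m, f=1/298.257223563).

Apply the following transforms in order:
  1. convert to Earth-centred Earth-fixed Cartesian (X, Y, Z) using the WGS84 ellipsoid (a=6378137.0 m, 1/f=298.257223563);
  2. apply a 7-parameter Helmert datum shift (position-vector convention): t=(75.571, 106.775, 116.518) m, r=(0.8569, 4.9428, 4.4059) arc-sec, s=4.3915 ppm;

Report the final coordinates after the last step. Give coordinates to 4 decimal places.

start: φ=57.430100°, λ=-71.766090°, h=2578.978 m
→ ECEF (a=6378137.000, f=1/298.257223563): X=1077339.2073, Y=-3270221.4904, Z=5354009.3450
→ Helmert 7p (PV): X=1077617.6637, Y=-3270128.3067, Z=5354109.9726

X=1077617.6637 m, Y=-3270128.3067 m, Z=5354109.9726 m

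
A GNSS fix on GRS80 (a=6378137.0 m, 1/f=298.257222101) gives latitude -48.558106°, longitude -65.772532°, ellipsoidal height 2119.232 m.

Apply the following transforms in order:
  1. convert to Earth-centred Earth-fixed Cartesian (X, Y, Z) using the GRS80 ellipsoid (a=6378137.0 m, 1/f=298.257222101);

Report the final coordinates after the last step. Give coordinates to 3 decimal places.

start: φ=-48.558106°, λ=-65.772532°, h=2119.232 m
→ ECEF (a=6378137.000, f=1/298.257222101): X=1736152.2381, Y=-3858165.9856, Z=-4759765.2742

X=1736152.238 m, Y=-3858165.986 m, Z=-4759765.274 m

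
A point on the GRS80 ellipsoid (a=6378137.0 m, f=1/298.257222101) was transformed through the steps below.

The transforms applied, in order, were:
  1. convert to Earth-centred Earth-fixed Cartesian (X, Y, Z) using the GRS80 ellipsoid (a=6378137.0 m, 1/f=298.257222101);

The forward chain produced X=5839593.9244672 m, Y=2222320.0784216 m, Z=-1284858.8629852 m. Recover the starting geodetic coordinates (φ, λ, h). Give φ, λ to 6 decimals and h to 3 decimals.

φ=-11.696335°, λ=20.834859°, h=1639.574 m

start: X=5839593.9245, Y=2222320.0784, Z=-1284858.8630 m
→ geod (Bowring, a=6378137.000): φ=-11.69633500°, λ=20.83485900°, h=1639.5740 m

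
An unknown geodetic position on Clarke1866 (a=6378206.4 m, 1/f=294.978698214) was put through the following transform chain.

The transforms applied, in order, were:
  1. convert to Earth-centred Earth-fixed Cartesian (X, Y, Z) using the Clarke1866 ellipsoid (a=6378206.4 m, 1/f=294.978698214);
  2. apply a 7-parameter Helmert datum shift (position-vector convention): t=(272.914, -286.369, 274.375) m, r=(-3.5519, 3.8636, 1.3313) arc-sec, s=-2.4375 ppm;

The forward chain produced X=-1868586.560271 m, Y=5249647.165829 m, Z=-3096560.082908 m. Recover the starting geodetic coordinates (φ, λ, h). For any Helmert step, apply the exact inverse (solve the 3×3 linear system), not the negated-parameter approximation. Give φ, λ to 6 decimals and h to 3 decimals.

start: X=-1868586.5603, Y=5249647.1658, Z=-3096560.0829 m
→ Helmert⁻¹: X=-1868772.1376, Y=5250011.7202, Z=-3096786.6052
→ geod (Bowring, a=6378206.400): φ=-29.22670000°, λ=109.59348200°, h=2259.9410 m

φ=-29.226700°, λ=109.593482°, h=2259.941 m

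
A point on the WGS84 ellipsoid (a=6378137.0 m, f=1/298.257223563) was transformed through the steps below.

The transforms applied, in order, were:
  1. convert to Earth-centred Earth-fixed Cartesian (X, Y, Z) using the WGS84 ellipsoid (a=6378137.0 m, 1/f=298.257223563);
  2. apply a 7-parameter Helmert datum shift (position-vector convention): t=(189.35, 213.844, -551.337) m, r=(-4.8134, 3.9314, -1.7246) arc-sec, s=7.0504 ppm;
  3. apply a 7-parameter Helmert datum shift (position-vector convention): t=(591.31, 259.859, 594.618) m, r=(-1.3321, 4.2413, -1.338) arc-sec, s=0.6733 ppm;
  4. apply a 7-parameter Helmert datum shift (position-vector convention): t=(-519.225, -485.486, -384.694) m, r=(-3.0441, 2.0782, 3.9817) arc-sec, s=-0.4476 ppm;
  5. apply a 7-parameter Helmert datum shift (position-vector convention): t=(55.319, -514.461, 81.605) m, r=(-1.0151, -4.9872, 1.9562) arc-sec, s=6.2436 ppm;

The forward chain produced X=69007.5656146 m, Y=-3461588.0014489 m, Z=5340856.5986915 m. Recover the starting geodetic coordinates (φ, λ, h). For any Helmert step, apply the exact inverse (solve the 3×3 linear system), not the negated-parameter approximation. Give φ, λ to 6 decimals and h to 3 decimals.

start: X=69007.5656, Y=-3461588.0014, Z=5340856.5987 m
→ Helmert⁻¹: X=69048.1228, Y=-3461078.8694, Z=5340722.9456
→ Helmert⁻¹: X=69446.7614, Y=-3460675.0975, Z=5341059.6566
→ Helmert⁻¹: X=68768.0434, Y=-3460966.6698, Z=5340440.5053
→ Helmert⁻¹: X=68505.3531, Y=-3461280.1732, Z=5340874.7196
→ geod (Bowring, a=6378137.000): φ=57.22403700°, λ=-88.86615500°, h=1697.5210 m

φ=57.224037°, λ=-88.866155°, h=1697.521 m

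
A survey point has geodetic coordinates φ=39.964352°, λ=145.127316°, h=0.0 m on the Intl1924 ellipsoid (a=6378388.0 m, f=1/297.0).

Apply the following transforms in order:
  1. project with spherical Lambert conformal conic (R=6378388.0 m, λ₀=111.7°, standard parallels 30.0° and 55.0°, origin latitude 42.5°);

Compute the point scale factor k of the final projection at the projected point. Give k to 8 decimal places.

0.97747535

start: φ=39.964352°, λ=145.127316°, h=0.000 m
→ into lcc (λ₀=111.7°): φ=39.96435200°, λ−λ₀=33.42731600°
scale k = 0.97747535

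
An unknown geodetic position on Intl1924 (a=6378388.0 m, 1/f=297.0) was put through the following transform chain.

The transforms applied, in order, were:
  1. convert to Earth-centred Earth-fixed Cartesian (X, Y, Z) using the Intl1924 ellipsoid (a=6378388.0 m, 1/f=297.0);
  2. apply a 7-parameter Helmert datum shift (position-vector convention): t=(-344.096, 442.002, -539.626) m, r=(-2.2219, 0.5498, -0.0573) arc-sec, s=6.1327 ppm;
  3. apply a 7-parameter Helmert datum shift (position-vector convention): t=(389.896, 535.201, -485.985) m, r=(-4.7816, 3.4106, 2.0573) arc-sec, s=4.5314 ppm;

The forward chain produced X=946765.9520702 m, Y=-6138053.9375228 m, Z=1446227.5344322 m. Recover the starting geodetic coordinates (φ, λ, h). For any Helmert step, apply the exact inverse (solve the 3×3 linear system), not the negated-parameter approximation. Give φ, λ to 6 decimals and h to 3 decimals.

φ=13.199368°, λ=-81.234168°, h=626.587 m

start: X=946765.9521, Y=-6138053.9375, Z=1446227.5344 m
→ Helmert⁻¹: X=946286.6215, Y=-6138604.2950, Z=1446580.3065
→ Helmert⁻¹: X=946622.7604, Y=-6139023.9730, Z=1447047.4510
→ geod (Bowring, a=6378388.000): φ=13.19936800°, λ=-81.23416800°, h=626.5870 m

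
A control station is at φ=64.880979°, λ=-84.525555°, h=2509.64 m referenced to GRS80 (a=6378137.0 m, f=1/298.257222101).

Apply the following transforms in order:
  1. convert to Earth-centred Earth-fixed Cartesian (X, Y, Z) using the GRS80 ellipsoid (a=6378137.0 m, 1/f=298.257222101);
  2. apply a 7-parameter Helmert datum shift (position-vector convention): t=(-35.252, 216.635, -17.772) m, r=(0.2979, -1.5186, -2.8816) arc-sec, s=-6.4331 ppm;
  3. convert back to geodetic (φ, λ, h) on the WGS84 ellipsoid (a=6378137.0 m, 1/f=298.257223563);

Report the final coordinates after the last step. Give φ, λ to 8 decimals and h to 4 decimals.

start: φ=64.880979°, λ=-84.525555°, h=2509.640 m
→ ECEF (a=6378137.000, f=1/298.257222101): X=259115.5120, Y=-2703656.6153, Z=5754361.5690
→ Helmert 7p (PV): X=258998.4566, Y=-2703434.5181, Z=5754304.7815
→ geod (Bowring, a=6378137.000): φ=64.88264829°, λ=-84.52756625°, h=2359.6356 m

φ=64.88264829°, λ=-84.52756625°, h=2359.6356 m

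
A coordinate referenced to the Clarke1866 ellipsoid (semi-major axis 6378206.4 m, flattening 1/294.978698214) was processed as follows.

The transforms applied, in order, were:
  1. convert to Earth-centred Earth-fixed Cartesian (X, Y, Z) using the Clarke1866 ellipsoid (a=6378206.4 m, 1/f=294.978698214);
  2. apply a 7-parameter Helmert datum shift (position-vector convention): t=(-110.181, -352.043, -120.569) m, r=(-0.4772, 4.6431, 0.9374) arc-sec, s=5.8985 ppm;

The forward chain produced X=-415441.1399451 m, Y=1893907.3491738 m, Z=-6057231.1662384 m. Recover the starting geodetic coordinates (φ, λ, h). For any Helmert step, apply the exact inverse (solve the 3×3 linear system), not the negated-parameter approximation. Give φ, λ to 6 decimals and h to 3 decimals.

φ=-72.359717°, λ=102.362561°, h=1354.633 m

start: X=-415441.1399, Y=1893907.3492, Z=-6057231.1662 m
→ Helmert⁻¹: X=-415183.5532, Y=1894264.1191, Z=-6057079.8331
→ geod (Bowring, a=6378206.400): φ=-72.35971700°, λ=102.36256100°, h=1354.6330 m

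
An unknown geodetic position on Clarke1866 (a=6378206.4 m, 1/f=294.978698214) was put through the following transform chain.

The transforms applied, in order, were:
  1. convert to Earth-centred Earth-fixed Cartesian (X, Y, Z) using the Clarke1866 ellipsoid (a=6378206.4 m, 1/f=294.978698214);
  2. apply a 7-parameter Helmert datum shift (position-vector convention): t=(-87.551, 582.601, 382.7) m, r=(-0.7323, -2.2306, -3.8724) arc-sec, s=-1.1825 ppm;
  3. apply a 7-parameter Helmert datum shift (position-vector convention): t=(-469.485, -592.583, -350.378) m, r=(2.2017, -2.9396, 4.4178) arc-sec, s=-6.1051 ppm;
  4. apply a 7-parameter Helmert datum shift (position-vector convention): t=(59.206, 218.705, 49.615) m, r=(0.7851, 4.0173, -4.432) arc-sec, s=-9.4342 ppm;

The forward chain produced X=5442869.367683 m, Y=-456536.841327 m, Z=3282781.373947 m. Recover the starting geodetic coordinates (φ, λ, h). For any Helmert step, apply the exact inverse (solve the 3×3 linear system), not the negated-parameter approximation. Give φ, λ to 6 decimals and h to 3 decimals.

start: X=5442869.3677, Y=-456536.8413, Z=3282781.3739 m
→ Helmert⁻¹: X=5442807.3838, Y=-456630.4107, Z=3282870.4736
→ Helmert⁻¹: X=5443347.1218, Y=-456122.1530, Z=3283168.1886
→ Helmert⁻¹: X=5443485.1824, Y=-456614.7531, Z=3282728.8821
→ geod (Bowring, a=6378206.400): φ=31.17565100°, λ=-4.79490500°, h=646.7580 m

φ=31.175651°, λ=-4.794905°, h=646.758 m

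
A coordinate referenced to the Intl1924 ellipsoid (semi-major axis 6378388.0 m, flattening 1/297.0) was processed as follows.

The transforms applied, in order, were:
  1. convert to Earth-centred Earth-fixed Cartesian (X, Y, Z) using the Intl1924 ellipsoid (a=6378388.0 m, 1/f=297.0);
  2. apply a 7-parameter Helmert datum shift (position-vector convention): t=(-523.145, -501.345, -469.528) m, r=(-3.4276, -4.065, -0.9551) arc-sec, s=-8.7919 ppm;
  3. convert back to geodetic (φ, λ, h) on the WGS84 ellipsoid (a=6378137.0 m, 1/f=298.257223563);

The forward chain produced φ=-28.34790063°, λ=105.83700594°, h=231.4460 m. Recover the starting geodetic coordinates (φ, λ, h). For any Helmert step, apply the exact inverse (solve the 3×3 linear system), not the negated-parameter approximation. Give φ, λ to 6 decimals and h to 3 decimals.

φ=-28.342175°, λ=105.831186°, h=132.582 m

start: φ=-28.347901°, λ=105.837006°, h=231.446 m
→ ECEF (a=6378137.000, f=1/298.257223563): X=-1533085.0793, Y=5404482.0289, Z=-3010602.1746
→ Helmert⁻¹: X=-1532659.7573, Y=5405073.8167, Z=-3010039.0878
→ geod (Bowring, a=6378388.000): φ=-28.34217500°, λ=105.83118600°, h=132.5820 m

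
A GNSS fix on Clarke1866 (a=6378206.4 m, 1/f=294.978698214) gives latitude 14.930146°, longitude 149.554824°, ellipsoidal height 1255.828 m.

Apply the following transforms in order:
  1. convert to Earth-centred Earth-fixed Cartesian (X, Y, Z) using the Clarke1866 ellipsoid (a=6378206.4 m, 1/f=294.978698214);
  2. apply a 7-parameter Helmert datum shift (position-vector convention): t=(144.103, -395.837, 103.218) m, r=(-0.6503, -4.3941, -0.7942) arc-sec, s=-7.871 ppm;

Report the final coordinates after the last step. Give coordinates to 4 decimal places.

X=-5315186.5774 m, Y=3123738.5653 m, Z=1632823.5992 m

start: φ=14.930146°, λ=149.554824°, h=1255.828 m
→ ECEF (a=6378206.400, f=1/294.978698214): X=-5315349.7618, Y=3124133.3784, Z=1632856.3160
→ Helmert 7p (PV): X=-5315186.5774, Y=3123738.5653, Z=1632823.5992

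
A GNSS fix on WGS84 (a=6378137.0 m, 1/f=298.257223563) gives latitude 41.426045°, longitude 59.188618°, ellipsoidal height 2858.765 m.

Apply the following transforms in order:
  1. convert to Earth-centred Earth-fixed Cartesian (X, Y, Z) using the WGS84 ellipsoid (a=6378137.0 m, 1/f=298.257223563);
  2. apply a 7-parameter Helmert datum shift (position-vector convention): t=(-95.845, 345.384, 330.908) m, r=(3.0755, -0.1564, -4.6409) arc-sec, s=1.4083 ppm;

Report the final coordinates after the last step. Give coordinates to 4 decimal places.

X=2454298.7728 m, Y=4115503.8846 m, Z=4200308.6382 m

start: φ=41.426045°, λ=59.188618°, h=2858.765 m
→ ECEF (a=6378137.000, f=1/298.257223563): X=2454301.7534, Y=4115270.5488, Z=4199908.5939
→ Helmert 7p (PV): X=2454298.7728, Y=4115503.8846, Z=4200308.6382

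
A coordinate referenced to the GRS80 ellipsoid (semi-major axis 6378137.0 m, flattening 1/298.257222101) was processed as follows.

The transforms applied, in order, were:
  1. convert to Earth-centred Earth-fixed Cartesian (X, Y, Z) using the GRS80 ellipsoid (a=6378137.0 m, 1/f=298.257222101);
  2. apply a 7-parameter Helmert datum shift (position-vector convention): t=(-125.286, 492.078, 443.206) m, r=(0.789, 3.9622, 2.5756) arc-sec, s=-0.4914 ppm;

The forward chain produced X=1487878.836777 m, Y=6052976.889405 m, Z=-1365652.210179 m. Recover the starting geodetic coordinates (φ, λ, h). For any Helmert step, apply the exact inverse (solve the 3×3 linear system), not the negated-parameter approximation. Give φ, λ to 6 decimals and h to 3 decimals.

φ=-12.443313°, λ=76.186797°, h=3520.750 m

start: X=1487878.8368, Y=6052976.8894, Z=-1365652.2102 m
→ Helmert⁻¹: X=1488106.6719, Y=6052463.9783, Z=-1366090.6538
→ geod (Bowring, a=6378137.000): φ=-12.44331300°, λ=76.18679700°, h=3520.7500 m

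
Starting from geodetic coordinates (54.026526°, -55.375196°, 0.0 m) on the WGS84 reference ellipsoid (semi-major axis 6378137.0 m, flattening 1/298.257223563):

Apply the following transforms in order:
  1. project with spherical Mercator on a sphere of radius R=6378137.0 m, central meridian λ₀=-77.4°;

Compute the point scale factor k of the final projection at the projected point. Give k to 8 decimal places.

start: φ=54.026526°, λ=-55.375196°, h=0.000 m
→ into merc (λ₀=-77.4°): φ=54.02652600°, λ−λ₀=22.02480400°
scale k = 1.70238659

1.70238659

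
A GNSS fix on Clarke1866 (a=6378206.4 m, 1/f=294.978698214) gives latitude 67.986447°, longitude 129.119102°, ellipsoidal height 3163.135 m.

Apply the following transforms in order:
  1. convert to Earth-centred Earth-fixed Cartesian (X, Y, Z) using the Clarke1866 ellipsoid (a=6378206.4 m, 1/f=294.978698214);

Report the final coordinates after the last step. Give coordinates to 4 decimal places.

X=-1513540.7774 m, Y=1861143.3904 m, Z=5893271.8208 m

start: φ=67.986447°, λ=129.119102°, h=3163.135 m
→ ECEF (a=6378206.400, f=1/294.978698214): X=-1513540.7774, Y=1861143.3904, Z=5893271.8208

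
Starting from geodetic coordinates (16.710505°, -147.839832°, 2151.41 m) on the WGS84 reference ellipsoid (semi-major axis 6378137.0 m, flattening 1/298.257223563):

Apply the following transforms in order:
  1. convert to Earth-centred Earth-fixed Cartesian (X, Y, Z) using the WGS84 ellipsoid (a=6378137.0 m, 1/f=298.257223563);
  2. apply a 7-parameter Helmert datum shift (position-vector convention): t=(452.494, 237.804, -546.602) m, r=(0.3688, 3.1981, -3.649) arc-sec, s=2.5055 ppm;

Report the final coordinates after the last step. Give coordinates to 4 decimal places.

X=-5174241.4384 m, Y=-3253312.3074 m, Z=1822323.0158 m

start: φ=16.710505°, λ=-147.839832°, h=2151.410 m
→ ECEF (a=6378137.000, f=1/298.257223563): X=-5174651.6698, Y=-3253630.2445, Z=1822790.6360
→ Helmert 7p (PV): X=-5174241.4384, Y=-3253312.3074, Z=1822323.0158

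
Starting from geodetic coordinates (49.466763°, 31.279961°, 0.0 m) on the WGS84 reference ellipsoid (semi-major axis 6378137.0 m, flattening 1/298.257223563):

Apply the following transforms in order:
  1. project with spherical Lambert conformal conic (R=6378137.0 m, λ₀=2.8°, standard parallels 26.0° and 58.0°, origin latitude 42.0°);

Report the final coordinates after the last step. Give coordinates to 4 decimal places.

start: φ=49.466763°, λ=31.279961°, h=0.000 m
→ lcc (R=6378137.0, λ₀=2.8°): E=1956816.4216, N=1133511.5336

E=1956816.4216 m, N=1133511.5336 m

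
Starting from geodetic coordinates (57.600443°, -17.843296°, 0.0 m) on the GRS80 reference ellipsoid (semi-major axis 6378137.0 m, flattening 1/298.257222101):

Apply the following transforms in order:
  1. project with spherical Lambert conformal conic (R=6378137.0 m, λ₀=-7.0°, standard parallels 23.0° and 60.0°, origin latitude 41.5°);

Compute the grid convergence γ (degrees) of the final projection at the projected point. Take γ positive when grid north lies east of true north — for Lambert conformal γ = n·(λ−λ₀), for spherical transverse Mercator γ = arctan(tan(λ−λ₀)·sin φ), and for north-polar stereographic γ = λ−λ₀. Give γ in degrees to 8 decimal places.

-7.31820382

start: φ=57.600443°, λ=-17.843296°, h=0.000 m
→ into lcc (λ₀=-7.0°): φ=57.60044300°, λ−λ₀=-10.84329600°
convergence γ = -7.31820382°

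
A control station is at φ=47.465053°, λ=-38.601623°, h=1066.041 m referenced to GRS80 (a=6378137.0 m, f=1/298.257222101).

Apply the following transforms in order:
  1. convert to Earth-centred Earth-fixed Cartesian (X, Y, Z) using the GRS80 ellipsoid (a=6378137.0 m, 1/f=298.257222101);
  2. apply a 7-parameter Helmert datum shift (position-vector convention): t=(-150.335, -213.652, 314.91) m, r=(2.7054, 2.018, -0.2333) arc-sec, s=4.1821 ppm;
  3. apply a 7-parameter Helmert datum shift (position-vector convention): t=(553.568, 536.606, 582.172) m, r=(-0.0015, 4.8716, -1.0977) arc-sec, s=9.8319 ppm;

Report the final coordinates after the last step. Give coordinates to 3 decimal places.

start: φ=47.465053°, λ=-38.601623°, h=1066.041 m
→ ECEF (a=6378137.000, f=1/298.257222101): X=3376446.0650, Y=-2695538.0798, Z=4677657.4518
→ Helmert 7p (PV): X=3376352.5661, Y=-2695828.1769, Z=4677923.5352
→ Helmert 7p (PV): X=3377035.4684, Y=-2695336.0104, Z=4678471.9756

X=3377035.468 m, Y=-2695336.010 m, Z=4678471.976 m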